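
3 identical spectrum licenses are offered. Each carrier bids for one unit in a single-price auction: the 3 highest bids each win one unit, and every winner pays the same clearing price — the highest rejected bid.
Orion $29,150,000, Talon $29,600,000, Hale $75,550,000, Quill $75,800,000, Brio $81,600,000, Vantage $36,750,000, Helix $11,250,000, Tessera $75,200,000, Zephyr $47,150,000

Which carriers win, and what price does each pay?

Bids ranked high→low: 81,600,000 (Brio), 75,800,000 (Quill), 75,550,000 (Hale), 75,200,000 (Tessera), 47,150,000 (Zephyr), …
Winners (3 units): Brio, Quill, Hale.
Highest unsuccessful bid: $75,200,000 → clearing price.

Brio, Quill, Hale; each pays $75,200,000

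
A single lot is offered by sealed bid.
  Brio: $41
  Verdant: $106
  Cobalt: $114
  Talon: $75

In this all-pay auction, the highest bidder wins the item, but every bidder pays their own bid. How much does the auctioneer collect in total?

All-pay auction: the highest bidder wins the item, but every bidder pays their own bid.
Bids ranked: 114 (Cobalt) > 106 (Verdant) > 75 (Talon) > 41 (Brio)
Cobalt wins with the top bid; all bids are sunk regardless.
Every bidder forfeits their bid regardless of winning.
Revenue = 41 + 106 + 114 + 75 = $336.

Total revenue: $336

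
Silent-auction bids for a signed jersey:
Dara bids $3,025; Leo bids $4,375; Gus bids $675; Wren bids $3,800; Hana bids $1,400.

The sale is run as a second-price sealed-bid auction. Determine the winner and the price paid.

Sorting bids: 4,375 (Leo) > 3,800 (Wren) > 3,025 (Dara) > 1,400 (Hana) > 675 (Gus)
Leo is highest; pays the second-highest bid, $3,800.

Leo pays $3,800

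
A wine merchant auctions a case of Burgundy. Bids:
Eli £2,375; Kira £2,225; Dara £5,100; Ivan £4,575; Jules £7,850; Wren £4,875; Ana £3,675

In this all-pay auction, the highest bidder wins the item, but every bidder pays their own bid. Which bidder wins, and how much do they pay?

Jules pays £7,850

Sorting bids: 7,850 (Jules) > 5,100 (Dara) > 4,875 (Wren) > 4,575 (Ivan) > 3,675 (Ana) > 2,375 (Eli) > …
Jules is highest and takes the item; every bidder forfeits their bid.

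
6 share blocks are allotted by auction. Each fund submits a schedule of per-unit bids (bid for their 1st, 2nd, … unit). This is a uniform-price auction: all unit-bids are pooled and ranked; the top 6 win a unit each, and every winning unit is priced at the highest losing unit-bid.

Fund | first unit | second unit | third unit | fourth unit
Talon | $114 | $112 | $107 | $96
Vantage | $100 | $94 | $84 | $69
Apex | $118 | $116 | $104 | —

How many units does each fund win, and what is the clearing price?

Apex 3, Talon 3; clearing price $100

All unit-bids, highest first — top 6: 118 (Apex-1), 116 (Apex-2), 114 (Talon-1), 112 (Talon-2), 107 (Talon-3), 104 (Apex-3)
First bid not allocated: $100.
Allocation: Apex 3, Talon 3.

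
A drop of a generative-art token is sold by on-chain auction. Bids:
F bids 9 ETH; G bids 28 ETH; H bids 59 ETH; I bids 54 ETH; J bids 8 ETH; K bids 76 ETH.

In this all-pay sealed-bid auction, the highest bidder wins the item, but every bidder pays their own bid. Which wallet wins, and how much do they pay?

K pays 76 ETH

Bids in order: 76 (K) > 59 (H) > 54 (I) > 28 (G) > 9 (F) > 8 (J)
K wins with the top bid; all bids are sunk regardless.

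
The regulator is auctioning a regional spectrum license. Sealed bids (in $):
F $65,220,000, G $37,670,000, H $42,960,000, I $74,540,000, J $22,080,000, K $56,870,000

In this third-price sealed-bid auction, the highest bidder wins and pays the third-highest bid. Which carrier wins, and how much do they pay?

Sorting bids: 74,540,000 (I) > 65,220,000 (F) > 56,870,000 (K) > 42,960,000 (H) > 37,670,000 (G) > 22,080,000 (J)
I is highest; pays the third-highest bid, $56,870,000.

I pays $56,870,000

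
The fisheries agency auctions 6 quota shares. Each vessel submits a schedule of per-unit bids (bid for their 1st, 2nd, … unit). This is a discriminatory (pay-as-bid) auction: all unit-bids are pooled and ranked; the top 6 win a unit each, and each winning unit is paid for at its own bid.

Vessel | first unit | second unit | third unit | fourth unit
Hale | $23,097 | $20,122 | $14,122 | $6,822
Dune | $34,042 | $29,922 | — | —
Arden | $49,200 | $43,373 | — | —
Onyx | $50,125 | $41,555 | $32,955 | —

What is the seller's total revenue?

Pooled unit-bids ranked (top 6): 50,125 (Onyx-1), 49,200 (Arden-1), 43,373 (Arden-2), 41,555 (Onyx-2), 34,042 (Dune-1), 32,955 (Onyx-3)
Next rejected bid: $29,922 (not a price — pay-as-bid).
Each winning unit pays its own bid.
Revenue = 50,125 + 49,200 + 43,373 + 41,555 + 34,042 + 32,955 = $251,250.

Total revenue: $251,250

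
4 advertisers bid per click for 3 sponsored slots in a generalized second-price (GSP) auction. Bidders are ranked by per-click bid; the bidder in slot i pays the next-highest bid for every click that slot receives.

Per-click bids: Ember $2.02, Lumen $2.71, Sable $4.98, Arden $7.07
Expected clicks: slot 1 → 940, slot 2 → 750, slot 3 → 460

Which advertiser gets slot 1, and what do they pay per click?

Per-click bids in order: $7.07 (Arden) > $4.98 (Sable) > $2.71 (Lumen) > $2.02 (Ember)
Slot 1 goes to the first-ranked bidder, Arden, who pays the next bid down: $4.98/click.

Arden; $4.98 per click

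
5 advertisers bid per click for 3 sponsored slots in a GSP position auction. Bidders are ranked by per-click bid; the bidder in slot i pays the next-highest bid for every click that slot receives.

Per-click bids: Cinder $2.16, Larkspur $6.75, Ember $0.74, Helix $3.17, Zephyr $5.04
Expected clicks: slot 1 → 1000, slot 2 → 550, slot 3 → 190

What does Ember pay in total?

Ember pays $0.00

Sorting advertisers: $6.75 (Larkspur) > $5.04 (Zephyr) > $3.17 (Helix) > $2.16 (Cinder) > …
Ember ranks below slot 3 → no slot, pays nothing.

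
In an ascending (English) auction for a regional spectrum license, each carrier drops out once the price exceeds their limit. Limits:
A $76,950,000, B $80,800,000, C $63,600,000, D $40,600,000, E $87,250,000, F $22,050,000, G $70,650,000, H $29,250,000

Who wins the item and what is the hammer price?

Rule: the price rises until one bidder remains; the winner pays the price at which the last rival dropped out.
Limits in order: 87,250,000 (E) > 80,800,000 (B) > 76,950,000 (A) > 70,650,000 (G) > 63,600,000 (C) > 40,600,000 (D) > …
B is the last rival to drop out, at $80,800,000; E remains and wins at that price.

E wins at $80,800,000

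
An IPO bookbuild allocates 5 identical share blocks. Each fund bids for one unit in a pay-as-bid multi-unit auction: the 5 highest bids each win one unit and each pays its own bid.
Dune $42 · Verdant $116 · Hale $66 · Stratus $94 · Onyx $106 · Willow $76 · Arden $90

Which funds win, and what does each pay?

Sorting: 116 (Verdant), 106 (Onyx), 94 (Stratus), 90 (Arden), 76 (Willow), 66 (Hale), 42 (Dune)
Top 5: Verdant, Onyx, Stratus, Arden, Willow.
Each winner pays its own bid: Verdant $116, Onyx $106, Stratus $94, Arden $90, Willow $76.

Verdant $116, Onyx $106, Stratus $94, Arden $90, Willow $76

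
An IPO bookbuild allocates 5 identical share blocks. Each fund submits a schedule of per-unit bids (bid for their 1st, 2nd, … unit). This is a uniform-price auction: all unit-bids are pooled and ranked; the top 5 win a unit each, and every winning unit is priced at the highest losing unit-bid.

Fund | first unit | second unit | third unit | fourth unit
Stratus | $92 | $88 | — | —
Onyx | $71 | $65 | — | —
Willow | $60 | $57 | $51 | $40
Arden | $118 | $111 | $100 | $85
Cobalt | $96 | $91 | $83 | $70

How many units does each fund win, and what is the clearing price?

All unit-bids, highest first — top 5: 118 (Arden-1), 111 (Arden-2), 100 (Arden-3), 96 (Cobalt-1), 92 (Stratus-1)
First bid not allocated: $91.
Allocation: Arden 3, Cobalt 1, Stratus 1.

Arden 3, Cobalt 1, Stratus 1; clearing price $91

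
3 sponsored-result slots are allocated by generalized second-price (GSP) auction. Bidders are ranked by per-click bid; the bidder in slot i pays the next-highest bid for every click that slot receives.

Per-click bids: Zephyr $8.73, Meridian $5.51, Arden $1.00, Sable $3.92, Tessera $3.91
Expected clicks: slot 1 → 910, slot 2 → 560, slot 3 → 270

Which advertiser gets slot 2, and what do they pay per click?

Sorting advertisers: $8.73 (Zephyr) > $5.51 (Meridian) > $3.92 (Sable) > $3.91 (Tessera) > …
Slot 2 goes to the second-ranked bidder, Meridian, who pays the next bid down: $3.92/click.

Meridian; $3.92 per click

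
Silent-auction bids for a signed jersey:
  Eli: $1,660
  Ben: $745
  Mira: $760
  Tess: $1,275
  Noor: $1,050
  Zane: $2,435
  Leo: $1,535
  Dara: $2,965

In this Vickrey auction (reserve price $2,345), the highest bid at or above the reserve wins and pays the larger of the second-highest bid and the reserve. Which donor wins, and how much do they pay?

Bids ranked: 2,965 (Dara) > 2,435 (Zane) > 1,660 (Eli) > 1,535 (Leo) > 1,275 (Tess) > 1,050 (Noor) > …
Highest eligible bid: Dara at $2,965.
Second-highest bid $2,435 exceeds the reserve $2,345 → payment $2,435.

Dara pays $2,435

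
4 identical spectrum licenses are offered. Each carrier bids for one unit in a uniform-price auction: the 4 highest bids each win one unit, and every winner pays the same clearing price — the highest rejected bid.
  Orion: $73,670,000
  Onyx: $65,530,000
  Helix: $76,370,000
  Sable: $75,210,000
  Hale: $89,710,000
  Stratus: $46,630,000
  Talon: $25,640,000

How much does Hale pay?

Sorting: 89,710,000 (Hale), 76,370,000 (Helix), 75,210,000 (Sable), 73,670,000 (Orion), 65,530,000 (Onyx), 46,630,000 (Stratus), …
Winners (4 units): Hale, Helix, Sable, Orion.
Highest unsuccessful bid: $65,530,000 → clearing price.
Hale wins → pays $65,530,000.

Hale pays $65,530,000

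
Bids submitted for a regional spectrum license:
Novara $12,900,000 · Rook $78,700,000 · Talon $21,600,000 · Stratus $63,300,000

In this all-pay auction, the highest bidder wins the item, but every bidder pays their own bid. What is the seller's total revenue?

Sorting bids: 78,700,000 (Rook) > 63,300,000 (Stratus) > 21,600,000 (Talon) > 12,900,000 (Novara)
Every bidder forfeits their bid regardless of winning.
Revenue = 12,900,000 + 78,700,000 + 21,600,000 + 63,300,000 = $176,500,000.

Total revenue: $176,500,000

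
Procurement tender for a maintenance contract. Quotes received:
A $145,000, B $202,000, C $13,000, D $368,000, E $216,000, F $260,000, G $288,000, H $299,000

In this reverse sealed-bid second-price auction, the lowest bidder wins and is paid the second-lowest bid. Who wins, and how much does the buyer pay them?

Rule: the lowest bidder wins and is paid the second-lowest bid.
Bids ranked: 13,000 (C) < 145,000 (A) < 202,000 (B) < 216,000 (E) < 260,000 (F) < 288,000 (G) < …
C is lowest; is paid the second-lowest bid, $145,000.

C is paid $145,000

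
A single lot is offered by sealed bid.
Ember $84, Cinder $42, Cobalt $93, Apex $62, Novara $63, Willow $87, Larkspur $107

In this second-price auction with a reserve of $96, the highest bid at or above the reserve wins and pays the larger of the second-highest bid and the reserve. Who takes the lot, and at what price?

Sorting bids: 107 (Larkspur) > 93 (Cobalt) > 87 (Willow) > 84 (Ember) > 63 (Novara) > 62 (Apex) > …
Highest eligible bid: Larkspur at $107.
Second-highest bid $93 is below the reserve $96, so the reserve binds → payment $96.

Larkspur pays $96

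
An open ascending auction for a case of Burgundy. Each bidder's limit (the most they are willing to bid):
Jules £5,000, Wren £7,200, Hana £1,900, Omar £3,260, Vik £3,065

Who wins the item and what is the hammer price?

Limits ranked: 7,200 (Wren) > 5,000 (Jules) > 3,260 (Omar) > 3,065 (Vik) > 1,900 (Hana)
Bidding ends when Jules exits at £5,000; Wren takes it.

Wren wins at £5,000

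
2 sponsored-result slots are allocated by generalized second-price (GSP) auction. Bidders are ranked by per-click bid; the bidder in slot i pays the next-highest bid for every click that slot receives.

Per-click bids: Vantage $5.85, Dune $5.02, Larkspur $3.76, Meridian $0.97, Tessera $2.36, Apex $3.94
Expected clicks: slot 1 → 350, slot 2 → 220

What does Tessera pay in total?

Tessera pays $0.00

Ranked by bid: $5.85 (Vantage) > $5.02 (Dune) > $3.94 (Apex) > …
Tessera ranks below slot 2 → no slot, pays nothing.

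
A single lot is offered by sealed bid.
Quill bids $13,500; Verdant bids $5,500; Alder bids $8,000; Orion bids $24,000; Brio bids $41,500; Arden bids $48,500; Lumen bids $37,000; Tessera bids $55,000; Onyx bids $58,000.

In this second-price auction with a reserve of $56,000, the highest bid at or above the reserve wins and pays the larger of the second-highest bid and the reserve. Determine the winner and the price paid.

Bids in order: 58,000 (Onyx) > 55,000 (Tessera) > 48,500 (Arden) > 41,500 (Brio) > 37,000 (Lumen) > 24,000 (Orion) > …
Onyx has the top bid at or above the reserve ($58,000).
Second-highest bid $55,000 is below the reserve $56,000, so the reserve binds → payment $56,000.

Onyx pays $56,000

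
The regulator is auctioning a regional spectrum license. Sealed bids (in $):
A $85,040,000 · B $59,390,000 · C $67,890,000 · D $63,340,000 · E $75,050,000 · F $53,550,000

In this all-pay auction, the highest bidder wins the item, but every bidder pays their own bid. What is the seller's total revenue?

Total revenue: $404,260,000

Bids in order: 85,040,000 (A) > 75,050,000 (E) > 67,890,000 (C) > 63,340,000 (D) > 59,390,000 (B) > 53,550,000 (F)
A wins with the top bid; all bids are sunk regardless.
Every bidder forfeits their bid regardless of winning.
Revenue = 85,040,000 + 59,390,000 + 67,890,000 + 63,340,000 + 75,050,000 + 53,550,000 = $404,260,000.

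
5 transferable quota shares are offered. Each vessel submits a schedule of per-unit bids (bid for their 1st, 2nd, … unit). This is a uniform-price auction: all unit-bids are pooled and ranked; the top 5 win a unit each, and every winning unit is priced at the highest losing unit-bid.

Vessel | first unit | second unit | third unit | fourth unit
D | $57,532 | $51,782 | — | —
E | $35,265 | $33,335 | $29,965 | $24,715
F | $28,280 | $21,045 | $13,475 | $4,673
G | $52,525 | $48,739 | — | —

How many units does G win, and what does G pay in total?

Merging the schedules and taking the best 5: 57,532 (D-1), 52,525 (G-1), 51,782 (D-2), 48,739 (G-2), 35,265 (E-1)
Highest rejected unit-bid = $33,335.
G wins 2 unit(s) at $33,335 each.

G: 2 units, pays $66,670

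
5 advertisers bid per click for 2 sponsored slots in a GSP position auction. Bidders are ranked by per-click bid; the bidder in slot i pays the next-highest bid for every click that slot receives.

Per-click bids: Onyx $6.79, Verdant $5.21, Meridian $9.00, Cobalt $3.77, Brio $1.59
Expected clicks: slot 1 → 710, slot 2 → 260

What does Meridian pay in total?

Meridian pays $4820.90

Ranked by bid: $9.00 (Meridian) > $6.79 (Onyx) > $5.21 (Verdant) > …
Meridian holds slot 1 → pays next bid $6.79 × 710 clicks = $4820.90.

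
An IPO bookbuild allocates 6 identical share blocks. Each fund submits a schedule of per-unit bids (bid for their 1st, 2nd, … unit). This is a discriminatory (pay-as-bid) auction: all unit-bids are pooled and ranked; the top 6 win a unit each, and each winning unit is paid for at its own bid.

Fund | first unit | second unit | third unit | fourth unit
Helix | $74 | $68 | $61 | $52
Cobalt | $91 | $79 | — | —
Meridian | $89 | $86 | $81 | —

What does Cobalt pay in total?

All unit-bids, highest first — top 6: 91 (Cobalt-1), 89 (Meridian-1), 86 (Meridian-2), 81 (Meridian-3), 79 (Cobalt-2), 74 (Helix-1)
Next rejected bid: $68 (not a price — pay-as-bid).
Cobalt's winning unit-bids: 91 + 79 = $170.

Cobalt pays $170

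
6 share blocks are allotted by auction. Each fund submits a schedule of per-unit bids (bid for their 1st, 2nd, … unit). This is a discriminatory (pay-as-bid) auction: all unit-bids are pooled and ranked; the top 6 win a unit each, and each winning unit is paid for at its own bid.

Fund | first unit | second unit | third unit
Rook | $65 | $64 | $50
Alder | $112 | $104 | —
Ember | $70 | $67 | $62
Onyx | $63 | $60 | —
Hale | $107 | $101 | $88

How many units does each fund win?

Merging the schedules and taking the best 6: 112 (Alder-1), 107 (Hale-1), 104 (Alder-2), 101 (Hale-2), 88 (Hale-3), 70 (Ember-1)
Next rejected bid: $67 (not a price — pay-as-bid).
Allocation: Alder 2, Ember 1, Hale 3.

Alder 2, Ember 1, Hale 3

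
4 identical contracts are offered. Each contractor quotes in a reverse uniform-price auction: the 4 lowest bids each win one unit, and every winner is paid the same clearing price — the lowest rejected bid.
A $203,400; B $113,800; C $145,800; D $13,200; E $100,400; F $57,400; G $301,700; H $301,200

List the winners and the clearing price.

D, F, E, B; each is paid $145,800

Bids ranked low→high: 13,200 (D), 57,400 (F), 100,400 (E), 113,800 (B), 145,800 (C), 203,400 (A), …
Winners (4 units): D, F, E, B.
Clearing price = lowest rejected bid = $145,800.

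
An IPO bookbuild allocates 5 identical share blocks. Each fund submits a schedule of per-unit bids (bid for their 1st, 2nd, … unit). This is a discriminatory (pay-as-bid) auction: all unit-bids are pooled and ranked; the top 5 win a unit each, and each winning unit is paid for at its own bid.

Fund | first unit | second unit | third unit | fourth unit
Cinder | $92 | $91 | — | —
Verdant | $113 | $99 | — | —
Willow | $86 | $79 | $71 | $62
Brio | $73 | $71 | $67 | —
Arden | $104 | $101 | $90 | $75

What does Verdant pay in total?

Pooled unit-bids ranked (top 5): 113 (Verdant-1), 104 (Arden-1), 101 (Arden-2), 99 (Verdant-2), 92 (Cinder-1)
Next rejected bid: $91 (not a price — pay-as-bid).
Verdant's winning unit-bids: 113 + 99 = $212.

Verdant pays $212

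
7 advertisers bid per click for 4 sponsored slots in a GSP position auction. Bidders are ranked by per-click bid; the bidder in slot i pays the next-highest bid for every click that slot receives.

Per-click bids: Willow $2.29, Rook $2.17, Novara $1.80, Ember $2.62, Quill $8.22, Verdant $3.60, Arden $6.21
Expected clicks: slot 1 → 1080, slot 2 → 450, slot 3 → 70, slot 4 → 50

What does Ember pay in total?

Per-click bids in order: $8.22 (Quill) > $6.21 (Arden) > $3.60 (Verdant) > $2.62 (Ember) > $2.29 (Willow) > …
Ember holds slot 4 → pays next bid $2.29 × 50 clicks = $114.50.

Ember pays $114.50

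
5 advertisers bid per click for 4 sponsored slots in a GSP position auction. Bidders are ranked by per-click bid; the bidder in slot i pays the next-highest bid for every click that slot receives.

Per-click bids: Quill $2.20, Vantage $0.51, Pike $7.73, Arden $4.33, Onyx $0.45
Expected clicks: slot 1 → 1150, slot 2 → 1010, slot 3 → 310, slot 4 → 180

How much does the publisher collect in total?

Per-click bids in order: $7.73 (Pike) > $4.33 (Arden) > $2.20 (Quill) > $0.51 (Vantage) > $0.45 (Onyx)
Slot 1: Pike pays $4.33 × 1150 = $4979.50
Slot 2: Arden pays $2.20 × 1010 = $2222.00
Slot 3: Quill pays $0.51 × 310 = $158.10
Slot 4: Vantage pays $0.45 × 180 = $81.00
Total = $7440.60

Total revenue: $7440.60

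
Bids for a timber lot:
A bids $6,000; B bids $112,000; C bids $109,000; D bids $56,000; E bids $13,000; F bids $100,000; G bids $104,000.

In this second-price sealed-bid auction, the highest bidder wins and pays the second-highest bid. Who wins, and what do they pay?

B pays $109,000

Second-price sealed-bid auction: the highest bidder wins and pays the second-highest bid.
Bids in order: 112,000 (B) > 109,000 (C) > 104,000 (G) > 100,000 (F) > 56,000 (D) > 13,000 (E) > …
Second-price: B pays C's bid of $109,000.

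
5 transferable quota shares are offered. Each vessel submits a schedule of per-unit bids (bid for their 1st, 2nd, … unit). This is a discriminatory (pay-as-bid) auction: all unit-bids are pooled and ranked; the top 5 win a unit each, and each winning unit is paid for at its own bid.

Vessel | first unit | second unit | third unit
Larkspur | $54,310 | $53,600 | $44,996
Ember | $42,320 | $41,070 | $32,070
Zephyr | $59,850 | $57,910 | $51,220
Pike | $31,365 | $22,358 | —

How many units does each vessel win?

Larkspur 2, Zephyr 3

Pooled unit-bids ranked (top 5): 59,850 (Zephyr-1), 57,910 (Zephyr-2), 54,310 (Larkspur-1), 53,600 (Larkspur-2), 51,220 (Zephyr-3)
Next rejected bid: $44,996 (not a price — pay-as-bid).
Allocation: Larkspur 2, Zephyr 3.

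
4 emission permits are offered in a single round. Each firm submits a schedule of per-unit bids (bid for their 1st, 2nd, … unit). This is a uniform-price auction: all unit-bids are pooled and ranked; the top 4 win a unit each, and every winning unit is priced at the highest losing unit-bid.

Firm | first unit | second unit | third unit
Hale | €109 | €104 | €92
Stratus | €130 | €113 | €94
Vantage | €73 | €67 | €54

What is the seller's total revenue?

Total revenue: €376

Pooled unit-bids ranked (top 4): 130 (Stratus-1), 113 (Stratus-2), 109 (Hale-1), 104 (Hale-2)
Highest rejected unit-bid = €94.
Allocation: Hale 2, Stratus 2. Every unit priced at €94.
Revenue = 4 × 94 = €376.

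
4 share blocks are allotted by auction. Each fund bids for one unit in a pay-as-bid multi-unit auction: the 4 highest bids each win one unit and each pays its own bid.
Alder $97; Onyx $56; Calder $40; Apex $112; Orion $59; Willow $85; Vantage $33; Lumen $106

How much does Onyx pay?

Ordering the bids: 112 (Apex), 106 (Lumen), 97 (Alder), 85 (Willow), 59 (Orion), 56 (Onyx), …
The 4 highest are Apex, Lumen, Alder, Willow.
Onyx does not win → $0.

Onyx pays $0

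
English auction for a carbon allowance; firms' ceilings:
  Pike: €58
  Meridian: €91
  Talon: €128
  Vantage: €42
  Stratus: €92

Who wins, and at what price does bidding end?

Sorting limits: 128 (Talon) > 92 (Stratus) > 91 (Meridian) > 58 (Pike) > 42 (Vantage)
Stratus is the last rival to drop out, at €92; Talon remains and wins at that price.

Talon wins at €92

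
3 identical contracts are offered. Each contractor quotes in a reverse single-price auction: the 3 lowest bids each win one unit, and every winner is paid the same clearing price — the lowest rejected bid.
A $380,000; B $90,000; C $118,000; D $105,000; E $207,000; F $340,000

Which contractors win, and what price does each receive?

B, D, C; each is paid $207,000

Ordering the bids: 90,000 (B), 105,000 (D), 118,000 (C), 207,000 (E), 340,000 (F), …
Winners (3 units): B, D, C.
Lowest unsuccessful bid: $207,000 → clearing price.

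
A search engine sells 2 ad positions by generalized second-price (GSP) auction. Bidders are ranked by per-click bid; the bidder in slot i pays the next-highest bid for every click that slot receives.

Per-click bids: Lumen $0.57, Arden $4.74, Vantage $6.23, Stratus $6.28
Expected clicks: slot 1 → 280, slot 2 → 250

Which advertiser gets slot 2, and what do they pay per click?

Vantage; $4.74 per click

Sorting advertisers: $6.28 (Stratus) > $6.23 (Vantage) > $4.74 (Arden) > …
Slot 2 goes to the second-ranked bidder, Vantage, who pays the next bid down: $4.74/click.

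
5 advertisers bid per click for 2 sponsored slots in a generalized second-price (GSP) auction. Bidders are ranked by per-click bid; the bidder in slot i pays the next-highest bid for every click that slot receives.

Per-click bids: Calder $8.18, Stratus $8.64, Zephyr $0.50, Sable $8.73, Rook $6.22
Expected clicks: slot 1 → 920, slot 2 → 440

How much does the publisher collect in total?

Total revenue: $11548.00

Sorting advertisers: $8.73 (Sable) > $8.64 (Stratus) > $8.18 (Calder) > …
Slot 1: Sable pays $8.64 × 920 = $7948.80
Slot 2: Stratus pays $8.18 × 440 = $3599.20
Total = $11548.00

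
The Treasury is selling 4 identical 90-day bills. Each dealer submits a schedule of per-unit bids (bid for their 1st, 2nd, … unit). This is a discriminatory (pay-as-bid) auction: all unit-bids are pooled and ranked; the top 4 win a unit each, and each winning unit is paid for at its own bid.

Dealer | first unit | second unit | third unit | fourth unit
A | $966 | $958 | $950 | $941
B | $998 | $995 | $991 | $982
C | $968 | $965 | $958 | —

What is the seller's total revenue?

Total revenue: $3,966

Merging the schedules and taking the best 4: 998 (B-1), 995 (B-2), 991 (B-3), 982 (B-4)
Next rejected bid: $968 (not a price — pay-as-bid).
Each winning unit pays its own bid.
Revenue = 998 + 995 + 991 + 982 = $3,966.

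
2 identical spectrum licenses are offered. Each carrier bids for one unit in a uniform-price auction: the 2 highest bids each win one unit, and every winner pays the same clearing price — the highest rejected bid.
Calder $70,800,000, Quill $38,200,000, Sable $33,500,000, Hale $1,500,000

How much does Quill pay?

Quill pays $33,500,000

Sorting: 70,800,000 (Calder), 38,200,000 (Quill), 33,500,000 (Sable), 1,500,000 (Hale)
Top 2: Calder, Quill.
First losing bid is Sable's $33,500,000, which sets the uniform price.
Quill wins → pays $33,500,000.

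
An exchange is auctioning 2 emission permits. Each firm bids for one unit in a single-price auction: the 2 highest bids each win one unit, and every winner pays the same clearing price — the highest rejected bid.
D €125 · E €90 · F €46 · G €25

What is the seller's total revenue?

Total revenue: €92

Ordering the bids: 125 (D), 90 (E), 46 (F), 25 (G)
Winners (2 units): D, E.
Highest unsuccessful bid: €46 → clearing price.
Total revenue = 2 × €46 = €92.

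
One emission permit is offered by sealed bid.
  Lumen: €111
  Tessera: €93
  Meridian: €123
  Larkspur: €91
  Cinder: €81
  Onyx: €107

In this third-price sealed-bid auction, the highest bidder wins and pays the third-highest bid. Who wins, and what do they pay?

Bids ranked: 123 (Meridian) > 111 (Lumen) > 107 (Onyx) > 93 (Tessera) > 91 (Larkspur) > 81 (Cinder)
Meridian wins; payment is bid #3 in the ranking = €107.

Meridian pays €107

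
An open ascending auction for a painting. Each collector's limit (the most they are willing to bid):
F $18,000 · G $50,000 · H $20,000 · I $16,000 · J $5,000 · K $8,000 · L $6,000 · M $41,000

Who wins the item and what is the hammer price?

G wins at $41,000

Rule: the price rises until one bidder remains; the winner pays the price at which the last rival dropped out.
Sorting limits: 50,000 (G) > 41,000 (M) > 20,000 (H) > 18,000 (F) > 16,000 (I) > 8,000 (K) > …
Once the price passes $41,000, only G is left; the hammer falls at M's limit of $41,000.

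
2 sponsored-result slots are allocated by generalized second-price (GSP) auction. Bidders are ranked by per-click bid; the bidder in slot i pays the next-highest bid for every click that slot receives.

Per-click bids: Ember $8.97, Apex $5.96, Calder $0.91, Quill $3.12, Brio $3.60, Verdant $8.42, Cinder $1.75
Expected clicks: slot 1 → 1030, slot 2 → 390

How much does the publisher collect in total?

Ranked by bid: $8.97 (Ember) > $8.42 (Verdant) > $5.96 (Apex) > …
Slot 1: Ember pays $8.42 × 1030 = $8672.60
Slot 2: Verdant pays $5.96 × 390 = $2324.40
Total = $10997.00

Total revenue: $10997.00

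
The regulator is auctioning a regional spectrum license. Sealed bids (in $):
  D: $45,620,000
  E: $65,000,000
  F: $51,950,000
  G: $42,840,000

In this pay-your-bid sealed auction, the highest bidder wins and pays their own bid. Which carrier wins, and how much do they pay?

Rule: the highest bidder wins and pays their own bid.
Bids ranked: 65,000,000 (E) > 51,950,000 (F) > 45,620,000 (D) > 42,840,000 (G)
E has the highest bid and pays exactly that: $65,000,000.

E pays $65,000,000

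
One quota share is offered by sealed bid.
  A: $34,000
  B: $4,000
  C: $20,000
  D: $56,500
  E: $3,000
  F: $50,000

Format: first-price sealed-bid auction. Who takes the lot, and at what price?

D pays $56,500

Bids in order: 56,500 (D) > 50,000 (F) > 34,000 (A) > 20,000 (C) > 4,000 (B) > 3,000 (E)
D has the highest bid and pays exactly that: $56,500.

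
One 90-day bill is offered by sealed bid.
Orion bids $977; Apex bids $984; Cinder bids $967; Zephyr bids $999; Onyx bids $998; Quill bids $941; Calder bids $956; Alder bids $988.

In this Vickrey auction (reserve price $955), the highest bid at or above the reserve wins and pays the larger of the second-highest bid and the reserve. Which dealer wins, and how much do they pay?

Sorting bids: 999 (Zephyr) > 998 (Onyx) > 988 (Alder) > 984 (Apex) > 977 (Orion) > 967 (Cinder) > …
Zephyr has the top bid at or above the reserve ($999).
max(second-highest $998, reserve $955) = $998; the reserve does not bind.

Zephyr pays $998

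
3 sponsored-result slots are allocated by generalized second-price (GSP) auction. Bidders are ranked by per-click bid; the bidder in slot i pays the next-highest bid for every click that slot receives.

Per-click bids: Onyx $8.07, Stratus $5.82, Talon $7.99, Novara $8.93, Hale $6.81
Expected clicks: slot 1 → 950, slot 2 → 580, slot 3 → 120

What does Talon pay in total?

Talon pays $817.20

Per-click bids in order: $8.93 (Novara) > $8.07 (Onyx) > $7.99 (Talon) > $6.81 (Hale) > …
Talon holds slot 3 → pays next bid $6.81 × 120 clicks = $817.20.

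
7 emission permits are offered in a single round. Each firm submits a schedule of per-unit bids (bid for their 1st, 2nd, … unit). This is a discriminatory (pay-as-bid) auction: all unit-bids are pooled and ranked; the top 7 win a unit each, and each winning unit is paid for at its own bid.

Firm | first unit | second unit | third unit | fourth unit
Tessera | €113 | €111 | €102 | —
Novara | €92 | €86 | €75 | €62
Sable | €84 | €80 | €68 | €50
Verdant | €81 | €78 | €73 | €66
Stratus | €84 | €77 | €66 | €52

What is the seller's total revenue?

Total revenue: €672

All unit-bids, highest first — top 7: 113 (Tessera-1), 111 (Tessera-2), 102 (Tessera-3), 92 (Novara-1), 86 (Novara-2), 84 (Sable-1), 84 (Stratus-1)
Next rejected bid: €81 (not a price — pay-as-bid).
Each winning unit pays its own bid.
Revenue = 113 + 111 + 102 + 92 + 86 + 84 + 84 = €672.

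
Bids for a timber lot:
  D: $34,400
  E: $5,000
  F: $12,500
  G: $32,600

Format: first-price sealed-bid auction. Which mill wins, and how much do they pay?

Bids in order: 34,400 (D) > 32,600 (G) > 12,500 (F) > 5,000 (E)
First-price: D pays what they bid, $34,400.

D pays $34,400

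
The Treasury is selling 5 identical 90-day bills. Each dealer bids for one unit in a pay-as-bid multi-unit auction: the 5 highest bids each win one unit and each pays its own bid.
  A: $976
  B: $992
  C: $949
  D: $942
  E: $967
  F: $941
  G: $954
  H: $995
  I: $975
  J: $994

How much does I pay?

I pays $975

Bids ranked high→low: 995 (H), 994 (J), 992 (B), 976 (A), 975 (I), 967 (E), 954 (G), …
Top 5: H, J, B, A, I.
I wins → own bid $975.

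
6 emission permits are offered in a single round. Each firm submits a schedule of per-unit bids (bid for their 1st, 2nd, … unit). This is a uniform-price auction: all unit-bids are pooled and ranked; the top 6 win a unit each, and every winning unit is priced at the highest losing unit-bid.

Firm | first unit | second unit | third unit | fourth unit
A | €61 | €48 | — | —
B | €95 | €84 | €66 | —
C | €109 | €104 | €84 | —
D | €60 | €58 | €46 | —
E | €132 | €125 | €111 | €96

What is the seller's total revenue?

All unit-bids, highest first — top 6: 132 (E-1), 125 (E-2), 111 (E-3), 109 (C-1), 104 (C-2), 96 (E-4)
Highest rejected unit-bid = €95.
Allocation: C 2, E 4. Every unit priced at €95.
Revenue = 6 × 95 = €570.

Total revenue: €570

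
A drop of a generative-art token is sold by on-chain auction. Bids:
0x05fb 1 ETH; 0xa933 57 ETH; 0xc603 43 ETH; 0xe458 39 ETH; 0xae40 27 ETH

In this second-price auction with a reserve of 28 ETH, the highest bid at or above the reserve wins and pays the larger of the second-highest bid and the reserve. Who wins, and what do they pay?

Bids in order: 57 (0xa933) > 43 (0xc603) > 39 (0xe458) > 27 (0xae40) > 1 (0x05fb)
Highest eligible bid: 0xa933 at 57 ETH.
max(second-highest 43 ETH, reserve 28 ETH) = 43 ETH; the reserve does not bind.

0xa933 pays 43 ETH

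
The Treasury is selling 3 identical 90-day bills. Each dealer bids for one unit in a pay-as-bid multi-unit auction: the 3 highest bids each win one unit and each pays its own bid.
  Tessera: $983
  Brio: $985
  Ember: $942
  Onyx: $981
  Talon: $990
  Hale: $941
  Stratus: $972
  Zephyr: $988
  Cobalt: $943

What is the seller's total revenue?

Total revenue: $2,963

Ordering the bids: 990 (Talon), 988 (Zephyr), 985 (Brio), 983 (Tessera), 981 (Onyx), …
Top 3: Talon, Zephyr, Brio.
Total revenue = 990 + 988 + 985 = $2,963.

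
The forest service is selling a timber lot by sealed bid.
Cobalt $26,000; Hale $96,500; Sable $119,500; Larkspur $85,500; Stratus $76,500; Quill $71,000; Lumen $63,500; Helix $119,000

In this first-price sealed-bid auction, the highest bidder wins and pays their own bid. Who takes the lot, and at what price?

Sable pays $119,500

Bids ranked: 119,500 (Sable) > 119,000 (Helix) > 96,500 (Hale) > 85,500 (Larkspur) > 76,500 (Stratus) > 71,000 (Quill) > …
Sable has the highest bid and pays exactly that: $119,500.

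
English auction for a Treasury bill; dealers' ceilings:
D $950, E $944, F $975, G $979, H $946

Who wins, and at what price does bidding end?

G wins at $975

Limits in order: 979 (G) > 975 (F) > 950 (D) > 946 (H) > 944 (E)
Once the price passes $975, only G is left; the hammer falls at F's limit of $975.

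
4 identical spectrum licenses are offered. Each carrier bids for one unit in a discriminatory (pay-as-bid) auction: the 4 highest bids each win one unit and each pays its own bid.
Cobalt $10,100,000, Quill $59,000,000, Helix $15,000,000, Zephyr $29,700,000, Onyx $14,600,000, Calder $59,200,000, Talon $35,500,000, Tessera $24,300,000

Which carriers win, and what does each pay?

Calder $59,200,000, Quill $59,000,000, Talon $35,500,000, Zephyr $29,700,000

Sorting: 59,200,000 (Calder), 59,000,000 (Quill), 35,500,000 (Talon), 29,700,000 (Zephyr), 24,300,000 (Tessera), 15,000,000 (Helix), …
The 4 highest are Calder, Quill, Talon, Zephyr.
Each winner pays its own bid: Calder $59,200,000, Quill $59,000,000, Talon $35,500,000, Zephyr $29,700,000.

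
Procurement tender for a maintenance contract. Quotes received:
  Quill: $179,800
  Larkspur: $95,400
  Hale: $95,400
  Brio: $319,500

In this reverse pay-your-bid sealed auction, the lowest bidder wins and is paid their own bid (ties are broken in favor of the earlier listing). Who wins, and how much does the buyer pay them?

Larkspur is paid $95,400

Reverse pay-your-bid sealed auction: the lowest bidder wins and is paid their own bid.
Sorting bids: 95,400 (Larkspur) < 95,400 (Hale) < 179,800 (Quill) < 319,500 (Brio)
Larkspur and Hale tie at $95,400; tie-break gives it to Larkspur.
First-price: Larkspur is paid what they bid, $95,400.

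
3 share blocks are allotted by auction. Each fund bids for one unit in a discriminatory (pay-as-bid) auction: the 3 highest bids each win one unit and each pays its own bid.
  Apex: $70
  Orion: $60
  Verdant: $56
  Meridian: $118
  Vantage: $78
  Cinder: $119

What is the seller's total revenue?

Total revenue: $315

Sorting: 119 (Cinder), 118 (Meridian), 78 (Vantage), 70 (Apex), 60 (Orion), …
Winners (3 units): Cinder, Meridian, Vantage.
Total revenue = 119 + 118 + 78 = $315.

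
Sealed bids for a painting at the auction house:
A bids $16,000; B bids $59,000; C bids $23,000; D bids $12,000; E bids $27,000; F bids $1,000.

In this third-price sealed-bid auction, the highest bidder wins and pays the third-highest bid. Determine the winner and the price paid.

B pays $23,000

Sorting bids: 59,000 (B) > 27,000 (E) > 23,000 (C) > 16,000 (A) > 12,000 (D) > 1,000 (F)
B is highest; pays the third-highest bid, $23,000.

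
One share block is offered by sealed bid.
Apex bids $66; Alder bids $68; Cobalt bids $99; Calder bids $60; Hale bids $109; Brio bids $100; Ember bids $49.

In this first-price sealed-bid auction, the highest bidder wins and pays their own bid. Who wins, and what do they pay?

Hale pays $109

Sorting bids: 109 (Hale) > 100 (Brio) > 99 (Cobalt) > 68 (Alder) > 66 (Apex) > 60 (Calder) > …
Hale is highest → pays own bid, $109.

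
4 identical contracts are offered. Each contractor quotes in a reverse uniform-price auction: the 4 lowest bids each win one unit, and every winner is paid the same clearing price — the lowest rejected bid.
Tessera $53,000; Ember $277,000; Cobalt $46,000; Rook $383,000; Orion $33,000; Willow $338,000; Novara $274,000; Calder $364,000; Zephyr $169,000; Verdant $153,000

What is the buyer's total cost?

Ordering the bids: 33,000 (Orion), 46,000 (Cobalt), 53,000 (Tessera), 153,000 (Verdant), 169,000 (Zephyr), 274,000 (Novara), …
Winners (4 units): Orion, Cobalt, Tessera, Verdant.
Lowest unsuccessful bid: $169,000 → clearing price.
Total cost = 4 × $169,000 = $676,000.

Total cost: $676,000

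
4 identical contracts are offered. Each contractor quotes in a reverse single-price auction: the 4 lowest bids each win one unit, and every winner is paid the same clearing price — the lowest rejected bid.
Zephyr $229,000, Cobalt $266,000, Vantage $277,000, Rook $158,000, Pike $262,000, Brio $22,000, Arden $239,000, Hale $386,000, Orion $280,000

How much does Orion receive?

Orion is paid $0

Bids ranked low→high: 22,000 (Brio), 158,000 (Rook), 229,000 (Zephyr), 239,000 (Arden), 262,000 (Pike), 266,000 (Cobalt), …
Winners (4 units): Brio, Rook, Zephyr, Arden.
Clearing price = lowest rejected bid = $262,000.
Orion does not win → is paid $0.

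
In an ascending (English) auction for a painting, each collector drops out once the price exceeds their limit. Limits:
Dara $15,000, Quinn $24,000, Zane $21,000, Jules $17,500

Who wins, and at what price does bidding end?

Limits ranked: 24,000 (Quinn) > 21,000 (Zane) > 17,500 (Jules) > 15,000 (Dara)
Zane is the last rival to drop out, at $21,000; Quinn remains and wins at that price.

Quinn wins at $21,000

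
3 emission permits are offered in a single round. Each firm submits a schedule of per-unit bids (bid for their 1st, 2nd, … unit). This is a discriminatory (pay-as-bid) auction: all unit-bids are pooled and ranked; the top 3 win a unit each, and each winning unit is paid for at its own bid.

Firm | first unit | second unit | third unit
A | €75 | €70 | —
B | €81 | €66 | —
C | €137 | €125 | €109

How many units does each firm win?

C 3

All unit-bids, highest first — top 3: 137 (C-1), 125 (C-2), 109 (C-3)
Next rejected bid: €81 (not a price — pay-as-bid).
Allocation: C 3.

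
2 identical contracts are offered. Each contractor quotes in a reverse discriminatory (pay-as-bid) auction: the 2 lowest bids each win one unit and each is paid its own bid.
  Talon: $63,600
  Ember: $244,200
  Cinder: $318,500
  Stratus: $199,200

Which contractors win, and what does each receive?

Talon $63,600, Stratus $199,200

Ordering the bids: 63,600 (Talon), 199,200 (Stratus), 244,200 (Ember), 318,500 (Cinder)
Winners (2 units): Talon, Stratus.
Each winner is paid its own bid: Talon $63,600, Stratus $199,200.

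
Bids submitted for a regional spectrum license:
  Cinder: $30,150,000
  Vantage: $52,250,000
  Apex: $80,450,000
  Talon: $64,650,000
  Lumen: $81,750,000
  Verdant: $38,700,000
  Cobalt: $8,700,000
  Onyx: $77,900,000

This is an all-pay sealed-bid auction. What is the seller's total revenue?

Bids ranked: 81,750,000 (Lumen) > 80,450,000 (Apex) > 77,900,000 (Onyx) > 64,650,000 (Talon) > 52,250,000 (Vantage) > 38,700,000 (Verdant) > …
Every bidder forfeits their bid regardless of winning.
Revenue = 30,150,000 + 52,250,000 + 80,450,000 + 64,650,000 + 81,750,000 + 38,700,000 + 8,700,000 + 77,900,000 = $434,550,000.

Total revenue: $434,550,000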